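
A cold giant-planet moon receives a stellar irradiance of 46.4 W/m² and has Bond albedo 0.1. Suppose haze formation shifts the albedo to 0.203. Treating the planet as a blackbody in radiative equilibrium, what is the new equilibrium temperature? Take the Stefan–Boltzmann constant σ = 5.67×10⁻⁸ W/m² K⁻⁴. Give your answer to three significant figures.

T₂ = [S(1−α₂)/(4σ)]^(1/4) = [46.40·0.797/(4σ)]^(1/4) = 113.0 K.

113 kelvin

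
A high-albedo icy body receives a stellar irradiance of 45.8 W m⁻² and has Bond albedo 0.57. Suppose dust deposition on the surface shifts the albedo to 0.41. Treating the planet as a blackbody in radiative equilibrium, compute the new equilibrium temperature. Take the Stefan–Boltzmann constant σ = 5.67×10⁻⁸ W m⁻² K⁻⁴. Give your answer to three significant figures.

104 K

With the new albedo, S(1−α₂)/4 = 6.756 W m⁻², so T₂ = 104.5 K.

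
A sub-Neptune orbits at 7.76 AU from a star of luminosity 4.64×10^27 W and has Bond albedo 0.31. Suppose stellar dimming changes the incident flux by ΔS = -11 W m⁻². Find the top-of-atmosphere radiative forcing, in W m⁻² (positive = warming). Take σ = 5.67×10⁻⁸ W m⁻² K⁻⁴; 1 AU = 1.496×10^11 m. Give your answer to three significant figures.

-1.90 W m⁻²

d = 7.76 × 1.496×10^11 m = 1.161×10^12 m.
Flux at the orbit: S = L/(4πd²) = 4.64×10^27/(4π·(1.16×10^12)²) = 274.0 W m⁻².
TOA radiative forcing: ΔF = (1−α)ΔS/4 = 0.69·(-11)/4 = -1.897 W m⁻².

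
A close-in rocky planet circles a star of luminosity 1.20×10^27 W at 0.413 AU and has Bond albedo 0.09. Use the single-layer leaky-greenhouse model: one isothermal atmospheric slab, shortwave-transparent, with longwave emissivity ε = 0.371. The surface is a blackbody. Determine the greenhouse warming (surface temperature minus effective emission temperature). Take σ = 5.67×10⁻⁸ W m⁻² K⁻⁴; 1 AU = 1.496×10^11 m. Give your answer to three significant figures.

29.6 K

Orbital distance: d = 0.413 AU = 6.178×10^10 m.
S = L/(4πd²) = 25020 W m⁻².
At the top of the atmosphere, σT_e⁴ = S(1−α)/4 = 5691 W m⁻², giving T_e = 562.9 K.
The surface balance (absorbed SW + ε·downward IR = σT_s⁴) with T_a⁴ = T_s⁴/2 reduces to T_s = T_e·[2/(2−ε)]^¼ = 592.5 K.
T_s − T_e = 592.5 − 562.9 = 29.63 K.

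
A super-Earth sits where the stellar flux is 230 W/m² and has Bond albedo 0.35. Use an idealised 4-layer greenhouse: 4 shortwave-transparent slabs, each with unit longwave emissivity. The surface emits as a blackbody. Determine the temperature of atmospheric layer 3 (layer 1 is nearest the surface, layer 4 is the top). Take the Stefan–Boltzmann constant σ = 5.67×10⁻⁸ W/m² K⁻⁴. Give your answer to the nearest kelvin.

191 K

Top-of-atmosphere balance: σT_e⁴ = S(1−α)/4 = 37.38 W/m² → T_e = 160.2 K.
In the N-layer model, layer k (counted from the surface) has T_k = (N+1−k)^(1/4)·T_e.
With k = 3: T_3 = (4+1−3)^¼·160.2 K = 190.5 K.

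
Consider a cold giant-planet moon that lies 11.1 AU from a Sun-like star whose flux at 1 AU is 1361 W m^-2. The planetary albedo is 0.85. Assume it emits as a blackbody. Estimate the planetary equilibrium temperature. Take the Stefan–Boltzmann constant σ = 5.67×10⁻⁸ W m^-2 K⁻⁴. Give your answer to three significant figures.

Irradiance scales as 1/d², so S = 1361 W m^-2 × (1/11.1)² = 11.05 W m^-2.
Absorbed flux (global mean): S(1−α)/4 = 11.05·0.15/4 = 0.4142 W m^-2.
Set σT⁴ = 0.4142 → T = (0.4142/σ)^(1/4) = 51.99 K.

52.0 K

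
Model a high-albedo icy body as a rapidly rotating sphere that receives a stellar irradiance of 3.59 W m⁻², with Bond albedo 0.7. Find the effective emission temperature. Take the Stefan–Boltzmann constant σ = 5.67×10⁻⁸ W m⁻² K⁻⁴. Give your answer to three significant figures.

Averaging over the sphere, the absorbed flux is S(1−α)/4 = 0.2693 W m⁻².
Balancing against σT⁴: T = (0.2693/5.67×10⁻⁸)^(1/4) = 46.68 K.

46.7 K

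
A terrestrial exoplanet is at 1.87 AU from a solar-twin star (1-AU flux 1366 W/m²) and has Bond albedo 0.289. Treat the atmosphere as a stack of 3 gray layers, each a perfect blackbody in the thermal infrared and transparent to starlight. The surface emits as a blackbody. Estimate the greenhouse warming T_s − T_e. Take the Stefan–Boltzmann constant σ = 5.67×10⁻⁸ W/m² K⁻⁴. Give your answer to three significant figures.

Flux at the orbit: S = 1366/(1.87)² = 390.6 W/m².
Top-of-atmosphere balance: σT_e⁴ = S(1−α)/4 = 69.43 W/m² → T_e = 187.1 K.
Surface: T_s = (4)^¼·T_e = 264.6 K.
So the greenhouse effect raises the surface by 264.6 − 187.1 = 77.49 K.

77.5 K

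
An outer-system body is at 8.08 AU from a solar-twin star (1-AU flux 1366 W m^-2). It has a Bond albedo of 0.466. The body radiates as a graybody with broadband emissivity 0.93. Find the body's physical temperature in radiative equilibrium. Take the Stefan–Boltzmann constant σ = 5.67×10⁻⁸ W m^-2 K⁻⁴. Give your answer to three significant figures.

Flux at the orbit: S = 1366/(8.08)² = 20.92 W m^-2.
Absorbed flux (global mean): S(1−α)/4 = 20.92·0.534/4 = 2.793 W m^-2.
Radiative balance εσT⁴ = 2.793 gives T = [2.793/(0.93·σ)]^(1/4) = 85.31 K.

85.3 kelvin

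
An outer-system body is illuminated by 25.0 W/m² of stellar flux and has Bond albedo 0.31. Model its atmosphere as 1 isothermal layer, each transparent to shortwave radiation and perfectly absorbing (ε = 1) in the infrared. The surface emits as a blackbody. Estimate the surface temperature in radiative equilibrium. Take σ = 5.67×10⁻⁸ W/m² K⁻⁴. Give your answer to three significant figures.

Top-of-atmosphere balance: σT_e⁴ = S(1−α)/4 = 4.312 W/m² → T_e = 93.39 K.
Layer-by-layer balance gives σT_s⁴ = (N+1)σT_e⁴, so T_s = 2^¼·93.39 = 111.1 K.

111 kelvin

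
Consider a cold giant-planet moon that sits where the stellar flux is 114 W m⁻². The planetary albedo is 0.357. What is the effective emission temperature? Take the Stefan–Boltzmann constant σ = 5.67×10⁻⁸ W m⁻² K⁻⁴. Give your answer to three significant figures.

134 K

Absorbed flux (global mean): S(1−α)/4 = 114.0·0.643/4 = 18.33 W m⁻².
In equilibrium σT⁴ equals this, so T = 134.1 K.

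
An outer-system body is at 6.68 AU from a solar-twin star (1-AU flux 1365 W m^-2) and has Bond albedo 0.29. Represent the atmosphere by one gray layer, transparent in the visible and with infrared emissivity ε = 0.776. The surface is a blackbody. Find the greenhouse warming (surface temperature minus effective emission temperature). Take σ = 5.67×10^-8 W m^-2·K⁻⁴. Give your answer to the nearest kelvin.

By the inverse-square law, S = 1365/6.68² = 30.59 W m^-2.
Effective emission temperature (TOA balance): σT_e⁴ = S(1−α)/4 = 5.430 W m^-2 → T_e = 98.92 K.
The surface balance (absorbed SW + ε·downward IR = σT_s⁴) with T_a⁴ = T_s⁴/2 reduces to T_s = T_e·[2/(2−ε)]^¼ = 111.8 K.
T_s − T_e = 111.8 − 98.92 = 12.92 K.

13 K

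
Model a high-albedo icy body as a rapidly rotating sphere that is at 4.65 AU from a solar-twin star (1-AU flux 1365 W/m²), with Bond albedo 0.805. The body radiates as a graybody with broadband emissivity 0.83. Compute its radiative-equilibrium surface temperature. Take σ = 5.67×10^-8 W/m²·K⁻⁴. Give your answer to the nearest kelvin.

90 K

Irradiance scales as 1/d², so S = 1365 W/m² × (1/4.65)² = 63.13 W/m².
Absorbed flux (global mean): S(1−α)/4 = 63.13·0.195/4 = 3.078 W/m².
Equating to εσT⁴ with ε = 0.83: T = (3.078/0.83σ)^(1/4) = 89.93 K.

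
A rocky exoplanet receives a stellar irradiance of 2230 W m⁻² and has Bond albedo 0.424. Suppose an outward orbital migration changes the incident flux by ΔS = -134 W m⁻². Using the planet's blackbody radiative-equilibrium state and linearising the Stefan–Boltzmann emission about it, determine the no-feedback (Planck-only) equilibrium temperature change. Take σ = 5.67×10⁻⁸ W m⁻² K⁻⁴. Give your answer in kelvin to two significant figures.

Unperturbed T_e = [2230·(1−0.424)/(4σ)]^¼ = 274.3 K.
Only a fraction (1−α) is absorbed and it's spread over 4πR², so ΔF = (1−α)ΔS/4 = -19.30 W m⁻².
The Planck feedback parameter is 4σT_e³ = 4.682 W m⁻²/K.
ΔT₀ = ΔF/λ_P = -19.30/4.682 = -4.12 K.

-4.1 K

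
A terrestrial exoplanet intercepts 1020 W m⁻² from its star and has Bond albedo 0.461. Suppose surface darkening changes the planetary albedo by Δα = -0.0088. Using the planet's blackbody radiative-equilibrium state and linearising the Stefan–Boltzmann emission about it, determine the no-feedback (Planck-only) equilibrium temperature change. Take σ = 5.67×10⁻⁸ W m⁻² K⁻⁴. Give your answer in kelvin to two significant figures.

0.91 K

Reference equilibrium: T_e = [S(1−α)/(4σ)]^(1/4) = 221.9 K.
The change in absorbed flux is Δ[S(1−α)/4] = −SΔα/4 = 2.244 W m⁻².
Linearising σT⁴ gives d(σT⁴)/dT = 4σT_e³ = 2.478 W m⁻² per K.
Hence the no-feedback warming is ΔF/(4σT_e³) = 0.906 K.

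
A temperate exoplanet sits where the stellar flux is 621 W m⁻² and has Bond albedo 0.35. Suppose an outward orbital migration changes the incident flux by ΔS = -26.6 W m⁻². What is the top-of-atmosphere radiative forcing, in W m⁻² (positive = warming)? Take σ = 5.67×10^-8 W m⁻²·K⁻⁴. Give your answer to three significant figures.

Only a fraction (1−α) is absorbed and it's spread over 4πR², so ΔF = (1−α)ΔS/4 = -4.323 W m⁻².

-4.32 W m⁻²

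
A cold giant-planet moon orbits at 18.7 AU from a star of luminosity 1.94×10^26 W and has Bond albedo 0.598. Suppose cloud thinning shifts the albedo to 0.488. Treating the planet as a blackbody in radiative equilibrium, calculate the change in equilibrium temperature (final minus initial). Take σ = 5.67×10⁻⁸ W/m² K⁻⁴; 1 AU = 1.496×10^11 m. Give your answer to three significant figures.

Orbital distance: d = 18.7 AU = 2.798×10^12 m.
Spreading L over a sphere of radius d: S = 1.94×10^26/(4π·2.80×10^12²) = 1.973 W/m².
With α = 0.598, T₁ = 43.24 K.
Final:   T₂ = [S(1−0.488)/(4σ)]^(1/4) = 45.94 K.
ΔT = T₂ − T₁ = 2.695 K.

2.70 K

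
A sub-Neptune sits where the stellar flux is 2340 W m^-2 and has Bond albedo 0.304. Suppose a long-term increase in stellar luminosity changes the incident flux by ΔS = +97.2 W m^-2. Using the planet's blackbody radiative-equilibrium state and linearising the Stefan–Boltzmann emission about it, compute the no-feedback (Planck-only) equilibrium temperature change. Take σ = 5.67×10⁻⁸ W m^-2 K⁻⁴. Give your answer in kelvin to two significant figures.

3.0 K

Unperturbed T_e = [2340·(1−0.304)/(4σ)]^¼ = 291.1 K.
Only a fraction (1−α) is absorbed and it's spread over 4πR², so ΔF = (1−α)ΔS/4 = 16.91 W m^-2.
Linearising σT⁴ gives d(σT⁴)/dT = 4σT_e³ = 5.595 W m^-2 per K.
So ΔT₀ = 16.91/5.595 = 3.02 K.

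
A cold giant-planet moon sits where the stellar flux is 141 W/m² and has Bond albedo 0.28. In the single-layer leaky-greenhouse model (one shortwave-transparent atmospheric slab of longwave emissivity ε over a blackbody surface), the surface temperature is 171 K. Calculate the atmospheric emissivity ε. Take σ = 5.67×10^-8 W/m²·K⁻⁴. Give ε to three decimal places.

First, T_e = [141.0·(1−0.28)/(4σ)]^(1/4) = 145.5 K.
Since (2−ε)/2 = (T_e/T_s)⁴ = 0.5235, ε = 0.9530.

0.953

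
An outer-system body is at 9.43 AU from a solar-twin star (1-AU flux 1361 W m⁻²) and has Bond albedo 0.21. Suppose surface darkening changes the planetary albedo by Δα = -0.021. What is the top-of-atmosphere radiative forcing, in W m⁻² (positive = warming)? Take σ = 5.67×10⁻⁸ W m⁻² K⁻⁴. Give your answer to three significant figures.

0.0804 W m⁻²

Flux at the orbit: S = 1361/(9.43)² = 15.31 W m⁻².
The change in absorbed flux is Δ[S(1−α)/4] = −SΔα/4 = 0.08035 W m⁻².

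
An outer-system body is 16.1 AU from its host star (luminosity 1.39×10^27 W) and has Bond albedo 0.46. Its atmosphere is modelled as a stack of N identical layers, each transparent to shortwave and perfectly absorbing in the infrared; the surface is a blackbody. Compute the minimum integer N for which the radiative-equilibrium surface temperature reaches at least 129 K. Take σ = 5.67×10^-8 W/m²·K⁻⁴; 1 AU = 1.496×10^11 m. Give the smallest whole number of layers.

6

d = 16.1 × 1.496×10^11 m = 2.409×10^12 m.
Flux at the orbit: S = L/(4πd²) = 1.39×10^27/(4π·(2.41×10^12)²) = 19.07 W/m².
OLR = S(1−α)/4 = 2.574 W/m²; the top layer radiates at T_e = 82.08 K.
Need (N+1)T_e⁴ ≥ T_s⁴, i.e. N+1 ≥ (129/82.08)⁴ = 6.100.
Rounding up, N = 6.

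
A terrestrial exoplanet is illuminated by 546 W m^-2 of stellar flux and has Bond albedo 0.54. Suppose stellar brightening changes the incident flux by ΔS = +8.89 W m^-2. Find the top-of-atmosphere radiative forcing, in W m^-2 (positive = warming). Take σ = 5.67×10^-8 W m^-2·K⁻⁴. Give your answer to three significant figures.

1.02 W m^-2

TOA radiative forcing: ΔF = (1−α)ΔS/4 = 0.46·(+8.89)/4 = 1.022 W m^-2.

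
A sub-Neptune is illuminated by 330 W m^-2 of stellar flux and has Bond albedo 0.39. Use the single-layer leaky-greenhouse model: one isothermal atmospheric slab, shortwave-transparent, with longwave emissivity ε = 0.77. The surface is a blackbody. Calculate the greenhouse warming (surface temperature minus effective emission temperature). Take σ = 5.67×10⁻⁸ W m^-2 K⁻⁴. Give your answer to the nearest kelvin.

22 kelvin

At the top of the atmosphere, σT_e⁴ = S(1−α)/4 = 50.32 W m^-2, giving T_e = 172.6 K.
For a single slab of emissivity ε, T_s⁴ = 2T_e⁴/(2−ε); thus T_s = 172.6·(1.626)^(1/4) = 194.9 K.
The atmosphere warms the surface by 22.31 K.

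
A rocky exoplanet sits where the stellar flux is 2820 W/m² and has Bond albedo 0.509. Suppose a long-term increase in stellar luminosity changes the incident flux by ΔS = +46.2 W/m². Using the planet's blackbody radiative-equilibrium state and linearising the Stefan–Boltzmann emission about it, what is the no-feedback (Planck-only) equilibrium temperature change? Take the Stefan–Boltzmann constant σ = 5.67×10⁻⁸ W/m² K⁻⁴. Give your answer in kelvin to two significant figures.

1.1 K

Unperturbed T_e = [2820·(1−0.509)/(4σ)]^¼ = 279.5 K.
ΔF = Δ[S(1−α)]/4 = (1−0.509)·+46.2/4 = 5.671 W/m².
The Planck feedback parameter is 4σT_e³ = 4.953 W/m²/K.
So ΔT₀ = 5.671/4.953 = 1.14 K.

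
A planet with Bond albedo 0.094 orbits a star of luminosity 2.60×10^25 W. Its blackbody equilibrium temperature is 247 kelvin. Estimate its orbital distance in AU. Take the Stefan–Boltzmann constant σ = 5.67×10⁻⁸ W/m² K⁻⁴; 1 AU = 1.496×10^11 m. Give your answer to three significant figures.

The flux needed for this T is 4σT⁴/(1−0.094) = 931.8 W/m².
S = L/(4πd²) → d = √(L/4πS) = √(2.60×10^25/(4π·931.8)) = 4.712×10^10 m = 0.3150 AU.

0.315 AU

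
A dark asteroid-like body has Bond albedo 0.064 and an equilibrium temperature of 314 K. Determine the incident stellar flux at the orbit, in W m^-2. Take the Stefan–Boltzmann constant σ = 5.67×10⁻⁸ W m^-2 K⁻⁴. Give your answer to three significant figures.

2360 W m^-2

Invert the energy balance for S: S = 4σT⁴/(1−α).
σT⁴ = 5.67×10⁻⁸·(314)⁴ = 551.2 W m^-2.
So S = 4×551.2/(1−0.064) = 2356 W m^-2.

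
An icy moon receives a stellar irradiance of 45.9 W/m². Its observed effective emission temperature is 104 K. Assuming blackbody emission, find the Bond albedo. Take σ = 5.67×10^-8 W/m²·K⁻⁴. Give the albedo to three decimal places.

0.422

Energy balance: S(1−α)/4 = σT⁴, so 1−α = 4σT⁴/S.
σT⁴ = 6.633 W/m², so 4σT⁴ = 26.53 W/m².
1−α = 26.53/45.90 = 0.5780, so α = 0.4220.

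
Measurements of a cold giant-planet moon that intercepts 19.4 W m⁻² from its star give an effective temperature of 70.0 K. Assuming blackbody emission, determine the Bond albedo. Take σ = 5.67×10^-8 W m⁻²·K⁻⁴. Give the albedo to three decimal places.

Energy balance: S(1−α)/4 = σT⁴, so 1−α = 4σT⁴/S.
4σT⁴ = 4·5.67×10⁻⁸·(70.0)⁴ = 5.445 W m⁻².
Hence α = 1 − 5.445/19.40 = 0.7193.

0.719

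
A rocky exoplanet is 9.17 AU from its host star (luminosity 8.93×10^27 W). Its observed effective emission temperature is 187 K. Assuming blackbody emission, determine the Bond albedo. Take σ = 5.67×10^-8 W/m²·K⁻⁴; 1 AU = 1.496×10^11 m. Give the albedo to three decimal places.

0.266

d = 9.17 × 1.496×10^11 m = 1.372×10^12 m.
Spreading L over a sphere of radius d: S = 8.93×10^27/(4π·1.37×10^12²) = 377.6 W/m².
From σT⁴ = S(1−α)/4 we invert for α: 1−α = 4σT⁴/S.
σT⁴ = 69.33 W/m², so 4σT⁴ = 277.3 W/m².
Hence α = 1 − 277.3/377.6 = 0.2655.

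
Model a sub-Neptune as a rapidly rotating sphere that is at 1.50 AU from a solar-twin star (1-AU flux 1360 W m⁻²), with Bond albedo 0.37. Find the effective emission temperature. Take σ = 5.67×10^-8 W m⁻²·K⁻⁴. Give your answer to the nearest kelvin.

Flux at the orbit: S = 1360/(1.50)² = 604.4 W m⁻².
Averaging over the sphere, the absorbed flux is S(1−α)/4 = 95.20 W m⁻².
In equilibrium σT⁴ equals this, so T = 202.4 K.

202 K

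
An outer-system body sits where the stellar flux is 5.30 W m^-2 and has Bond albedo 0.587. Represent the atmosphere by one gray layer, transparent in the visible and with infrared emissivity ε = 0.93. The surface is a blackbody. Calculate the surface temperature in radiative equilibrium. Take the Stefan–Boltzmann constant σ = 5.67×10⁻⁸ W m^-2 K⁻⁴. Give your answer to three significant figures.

Effective emission temperature (TOA balance): σT_e⁴ = S(1−α)/4 = 0.5472 W m^-2 → T_e = 55.74 K.
Surface balance with a leaky layer gives σT_s⁴ = σT_e⁴·2/(2−ε), so T_s = T_e·[2/(2−0.93)]^(1/4) = 65.17 K.

65.2 K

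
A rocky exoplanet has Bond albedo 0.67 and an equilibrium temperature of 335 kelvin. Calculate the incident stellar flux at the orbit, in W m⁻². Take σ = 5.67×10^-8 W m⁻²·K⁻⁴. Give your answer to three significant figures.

8660 W m⁻²

Invert the energy balance for S: S = 4σT⁴/(1−α).
σT⁴ = 5.67×10⁻⁸·(335)⁴ = 714.1 W m⁻².
S = 4·714.1/0.33 = 8656 W m⁻².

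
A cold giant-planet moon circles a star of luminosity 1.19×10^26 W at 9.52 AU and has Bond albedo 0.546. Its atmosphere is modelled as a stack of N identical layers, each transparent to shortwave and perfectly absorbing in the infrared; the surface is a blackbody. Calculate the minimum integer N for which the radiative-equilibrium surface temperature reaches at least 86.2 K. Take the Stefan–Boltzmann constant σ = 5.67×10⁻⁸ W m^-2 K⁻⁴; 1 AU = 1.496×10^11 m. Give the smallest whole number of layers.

5

Orbital distance: d = 9.52 AU = 1.424×10^12 m.
S = L/(4πd²) = 4.669 W m^-2.
The effective emission temperature is T_e = [S(1−α)/(4σ)]^¼ = 55.29 K.
T_s = (N+1)^(1/4)·T_e ≥ 86.2 K requires N+1 ≥ (T_s/T_e)⁴ = (86.2/55.29)⁴ = 5.908.
So N ≥ 4.908; the smallest integer is N = 5.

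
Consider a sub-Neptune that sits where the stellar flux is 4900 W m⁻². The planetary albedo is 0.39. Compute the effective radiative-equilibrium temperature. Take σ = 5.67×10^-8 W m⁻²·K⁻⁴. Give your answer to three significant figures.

339 kelvin

Absorbed flux (global mean): S(1−α)/4 = 4900·0.61/4 = 747.2 W m⁻².
Set σT⁴ = 747.2 → T = (747.2/σ)^(1/4) = 338.8 K.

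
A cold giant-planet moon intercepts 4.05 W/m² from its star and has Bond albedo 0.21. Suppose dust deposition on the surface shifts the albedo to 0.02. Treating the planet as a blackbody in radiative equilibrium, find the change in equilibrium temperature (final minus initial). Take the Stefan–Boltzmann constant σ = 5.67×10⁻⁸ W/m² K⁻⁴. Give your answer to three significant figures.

3.39 K

With α = 0.21, T₁ = 61.29 K.
Final:   T₂ = [S(1−0.02)/(4σ)]^(1/4) = 64.68 K.
Change: 64.68 − 61.29 = 3.393 K.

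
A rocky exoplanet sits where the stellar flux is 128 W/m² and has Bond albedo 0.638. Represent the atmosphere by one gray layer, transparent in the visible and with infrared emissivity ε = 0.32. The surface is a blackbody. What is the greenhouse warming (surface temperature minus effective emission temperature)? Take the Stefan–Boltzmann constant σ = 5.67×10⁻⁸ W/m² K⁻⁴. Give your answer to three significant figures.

5.33 kelvin

Effective emission temperature (TOA balance): σT_e⁴ = S(1−α)/4 = 11.58 W/m² → T_e = 119.6 K.
The surface balance (absorbed SW + ε·downward IR = σT_s⁴) with T_a⁴ = T_s⁴/2 reduces to T_s = T_e·[2/(2−ε)]^¼ = 124.9 K.
The atmosphere warms the surface by 5.326 K.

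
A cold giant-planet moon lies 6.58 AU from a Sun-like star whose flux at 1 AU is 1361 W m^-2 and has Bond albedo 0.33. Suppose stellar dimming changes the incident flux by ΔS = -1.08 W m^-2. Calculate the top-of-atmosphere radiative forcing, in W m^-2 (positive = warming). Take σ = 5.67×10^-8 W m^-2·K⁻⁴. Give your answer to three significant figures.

Irradiance scales as 1/d², so S = 1361 W m^-2 × (1/6.58)² = 31.43 W m^-2.
Only a fraction (1−α) is absorbed and it's spread over 4πR², so ΔF = (1−α)ΔS/4 = -0.1809 W m^-2.

-0.181 W m^-2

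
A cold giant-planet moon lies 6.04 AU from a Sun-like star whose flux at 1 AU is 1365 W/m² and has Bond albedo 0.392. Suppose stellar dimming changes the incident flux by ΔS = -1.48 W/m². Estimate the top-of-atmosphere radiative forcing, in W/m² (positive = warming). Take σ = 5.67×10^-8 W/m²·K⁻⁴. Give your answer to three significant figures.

Irradiance scales as 1/d², so S = 1365 W/m² × (1/6.04)² = 37.42 W/m².
TOA radiative forcing: ΔF = (1−α)ΔS/4 = 0.608·(-1.48)/4 = -0.2250 W/m².

-0.225 W/m²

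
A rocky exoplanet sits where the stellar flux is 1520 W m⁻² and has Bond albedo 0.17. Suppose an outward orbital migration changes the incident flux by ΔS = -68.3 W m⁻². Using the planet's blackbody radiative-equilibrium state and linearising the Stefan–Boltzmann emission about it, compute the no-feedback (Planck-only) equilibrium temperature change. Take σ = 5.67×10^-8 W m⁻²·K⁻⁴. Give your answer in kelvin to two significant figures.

-3.1 K

Unperturbed T_e = [1520·(1−0.17)/(4σ)]^¼ = 273.1 K.
Only a fraction (1−α) is absorbed and it's spread over 4πR², so ΔF = (1−α)ΔS/4 = -14.17 W m⁻².
Linearising σT⁴ gives d(σT⁴)/dT = 4σT_e³ = 4.620 W m⁻² per K.
ΔT₀ = ΔF/λ_P = -14.17/4.620 = -3.07 K.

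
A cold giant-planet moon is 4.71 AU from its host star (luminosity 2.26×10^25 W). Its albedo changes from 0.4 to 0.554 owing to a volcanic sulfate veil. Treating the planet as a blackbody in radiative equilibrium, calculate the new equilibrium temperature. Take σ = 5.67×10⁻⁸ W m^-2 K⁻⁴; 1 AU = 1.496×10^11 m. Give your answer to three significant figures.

51.7 kelvin

Orbital distance: d = 4.71 AU = 7.046×10^11 m.
S = L/(4πd²) = 3.622 W m^-2.
T₂ = [S(1−α₂)/(4σ)]^(1/4) = [3.622·0.446/(4σ)]^(1/4) = 51.66 K.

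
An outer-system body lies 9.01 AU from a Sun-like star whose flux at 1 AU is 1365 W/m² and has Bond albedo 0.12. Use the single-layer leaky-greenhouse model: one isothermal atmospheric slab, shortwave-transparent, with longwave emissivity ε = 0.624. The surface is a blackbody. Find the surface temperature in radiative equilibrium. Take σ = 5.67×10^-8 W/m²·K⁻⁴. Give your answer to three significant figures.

98.7 kelvin

Flux at the orbit: S = 1365/(9.01)² = 16.81 W/m².
The planet radiates to space at T_e = [S(1−α)/(4σ)]^(1/4) = 89.87 K.
The surface balance (absorbed SW + ε·downward IR = σT_s⁴) with T_a⁴ = T_s⁴/2 reduces to T_s = T_e·[2/(2−ε)]^¼ = 98.68 K.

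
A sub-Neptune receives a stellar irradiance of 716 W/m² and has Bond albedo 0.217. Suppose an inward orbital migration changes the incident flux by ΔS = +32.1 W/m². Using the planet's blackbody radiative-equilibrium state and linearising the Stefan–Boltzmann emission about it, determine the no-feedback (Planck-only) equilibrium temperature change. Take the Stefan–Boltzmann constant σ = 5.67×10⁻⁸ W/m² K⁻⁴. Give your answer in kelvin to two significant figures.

2.5 K

Reference equilibrium: T_e = [S(1−α)/(4σ)]^(1/4) = 223.0 K.
TOA radiative forcing: ΔF = (1−α)ΔS/4 = 0.783·(+32.1)/4 = 6.284 W/m².
Planck response: λ_P = 4σT_e³ = 4·5.67×10⁻⁸·(223.0)³ = 2.514 W/m²/K.
So ΔT₀ = 6.284/2.514 = 2.50 K.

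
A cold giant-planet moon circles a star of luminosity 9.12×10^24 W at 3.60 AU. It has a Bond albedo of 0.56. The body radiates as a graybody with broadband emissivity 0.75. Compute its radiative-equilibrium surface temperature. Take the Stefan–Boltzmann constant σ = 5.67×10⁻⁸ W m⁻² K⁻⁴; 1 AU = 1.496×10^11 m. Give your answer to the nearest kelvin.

50 K

Orbital distance: d = 3.60 AU = 5.386×10^11 m.
Spreading L over a sphere of radius d: S = 9.12×10^24/(4π·5.39×10^11²) = 2.502 W m⁻².
Averaging over the sphere, the absorbed flux is S(1−α)/4 = 0.2752 W m⁻².
Radiative balance εσT⁴ = 0.2752 gives T = [0.2752/(0.75·σ)]^(1/4) = 50.44 K.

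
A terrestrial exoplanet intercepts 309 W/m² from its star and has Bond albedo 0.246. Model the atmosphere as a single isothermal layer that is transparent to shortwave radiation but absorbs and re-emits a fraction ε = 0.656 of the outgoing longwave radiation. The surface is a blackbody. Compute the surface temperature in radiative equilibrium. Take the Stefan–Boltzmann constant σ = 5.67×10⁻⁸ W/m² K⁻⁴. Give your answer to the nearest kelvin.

The planet radiates to space at T_e = [S(1−α)/(4σ)]^(1/4) = 179.0 K.
Surface balance with a leaky layer gives σT_s⁴ = σT_e⁴·2/(2−ε), so T_s = T_e·[2/(2−0.656)]^(1/4) = 197.7 K.

198 K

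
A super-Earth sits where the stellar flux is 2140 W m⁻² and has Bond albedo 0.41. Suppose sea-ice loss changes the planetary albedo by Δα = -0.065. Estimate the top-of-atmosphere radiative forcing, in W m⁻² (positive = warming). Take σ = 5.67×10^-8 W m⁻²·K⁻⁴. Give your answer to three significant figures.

TOA radiative forcing: ΔF = −S·Δα/4 = −2140·(-0.065)/4 = 34.77 W m⁻².

34.8 W m⁻²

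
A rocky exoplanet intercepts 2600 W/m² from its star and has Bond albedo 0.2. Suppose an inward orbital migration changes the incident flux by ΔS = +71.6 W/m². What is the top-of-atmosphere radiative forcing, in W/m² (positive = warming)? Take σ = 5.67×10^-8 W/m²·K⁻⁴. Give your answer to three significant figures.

Only a fraction (1−α) is absorbed and it's spread over 4πR², so ΔF = (1−α)ΔS/4 = 14.32 W/m².

14.3 W/m²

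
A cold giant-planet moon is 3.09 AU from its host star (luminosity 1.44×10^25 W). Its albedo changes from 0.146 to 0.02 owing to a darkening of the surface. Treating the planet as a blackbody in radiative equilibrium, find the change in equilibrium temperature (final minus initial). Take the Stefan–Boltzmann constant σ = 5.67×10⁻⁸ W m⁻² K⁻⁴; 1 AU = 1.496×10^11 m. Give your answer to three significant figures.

2.35 K

Orbital distance: d = 3.09 AU = 4.623×10^11 m.
S = L/(4πd²) = 5.363 W m⁻².
Initial: T₁ = [S(1−0.146)/(4σ)]^(1/4) = 67.03 K.
With α = 0.02, T₂ = 69.38 K.
ΔT = T₂ − T₁ = 2.346 K.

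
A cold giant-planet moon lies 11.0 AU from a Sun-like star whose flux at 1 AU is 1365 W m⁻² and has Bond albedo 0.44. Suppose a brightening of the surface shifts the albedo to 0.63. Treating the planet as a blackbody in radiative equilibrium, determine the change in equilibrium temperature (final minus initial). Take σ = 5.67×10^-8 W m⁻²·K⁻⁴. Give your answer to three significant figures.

Flux at the orbit: S = 1365/(11.0)² = 11.28 W m⁻².
Before: T₁ = [11.28·0.56/(4σ)]^(1/4) = 72.65 K.
After:  T₂ = [11.28·0.37/(4σ)]^(1/4) = 65.50 K.
Change: 65.50 − 72.65 = -7.150 K.

-7.15 K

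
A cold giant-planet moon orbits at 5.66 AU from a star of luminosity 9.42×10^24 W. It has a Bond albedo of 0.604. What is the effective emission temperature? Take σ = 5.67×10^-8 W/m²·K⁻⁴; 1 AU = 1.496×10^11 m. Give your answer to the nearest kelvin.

37 K

Orbital distance: d = 5.66 AU = 8.467×10^11 m.
Spreading L over a sphere of radius d: S = 9.42×10^24/(4π·8.47×10^11²) = 1.046 W/m².
Averaging over the sphere, the absorbed flux is S(1−α)/4 = 0.1035 W/m².
Set σT⁴ = 0.1035 → T = (0.1035/σ)^(1/4) = 36.76 K.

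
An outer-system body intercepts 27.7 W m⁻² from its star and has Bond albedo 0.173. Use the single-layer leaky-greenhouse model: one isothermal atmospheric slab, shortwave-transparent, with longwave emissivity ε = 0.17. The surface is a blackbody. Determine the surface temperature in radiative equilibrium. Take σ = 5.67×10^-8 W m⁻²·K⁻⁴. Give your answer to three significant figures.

Effective emission temperature (TOA balance): σT_e⁴ = S(1−α)/4 = 5.727 W m⁻² → T_e = 100.3 K.
The surface balance (absorbed SW + ε·downward IR = σT_s⁴) with T_a⁴ = T_s⁴/2 reduces to T_s = T_e·[2/(2−ε)]^¼ = 102.5 K.

103 K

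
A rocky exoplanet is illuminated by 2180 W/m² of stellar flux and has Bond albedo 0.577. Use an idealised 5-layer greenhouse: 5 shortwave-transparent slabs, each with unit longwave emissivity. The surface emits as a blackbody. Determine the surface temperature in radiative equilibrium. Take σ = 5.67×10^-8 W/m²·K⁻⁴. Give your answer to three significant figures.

The effective emission temperature is T_e = [S(1−α)/(4σ)]^¼ = 252.5 K.
Layer-by-layer balance gives σT_s⁴ = (N+1)σT_e⁴, so T_s = 6^¼·252.5 = 395.2 K.

395 kelvin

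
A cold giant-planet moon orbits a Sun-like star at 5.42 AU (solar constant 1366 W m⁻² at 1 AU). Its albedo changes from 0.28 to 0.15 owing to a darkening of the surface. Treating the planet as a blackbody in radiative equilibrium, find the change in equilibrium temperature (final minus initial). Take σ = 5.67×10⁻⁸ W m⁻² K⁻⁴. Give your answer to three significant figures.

4.67 K

By the inverse-square law, S = 1366/5.42² = 46.50 W m⁻².
With α = 0.28, T₁ = 110.2 K.
With α = 0.15, T₂ = 114.9 K.
Change: 114.9 − 110.2 = 4.670 K.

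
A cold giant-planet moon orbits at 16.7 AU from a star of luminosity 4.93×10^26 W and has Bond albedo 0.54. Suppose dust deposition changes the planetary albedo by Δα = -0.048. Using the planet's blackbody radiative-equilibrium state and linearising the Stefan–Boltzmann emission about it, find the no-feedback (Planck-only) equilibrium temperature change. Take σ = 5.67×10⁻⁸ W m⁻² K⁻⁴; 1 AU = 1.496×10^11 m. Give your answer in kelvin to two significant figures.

1.6 K

Orbital distance: d = 16.7 AU = 2.498×10^12 m.
Spreading L over a sphere of radius d: S = 4.93×10^26/(4π·2.50×10^12²) = 6.286 W m⁻².
Reference equilibrium: T_e = [S(1−α)/(4σ)]^(1/4) = 59.75 K.
The change in absorbed flux is Δ[S(1−α)/4] = −SΔα/4 = 0.07543 W m⁻².
Planck response: λ_P = 4σT_e³ = 4·5.67×10⁻⁸·(59.75)³ = 0.04839 W m⁻²/K.
ΔT₀ = ΔF/λ_P = 0.07543/0.04839 = 1.56 K.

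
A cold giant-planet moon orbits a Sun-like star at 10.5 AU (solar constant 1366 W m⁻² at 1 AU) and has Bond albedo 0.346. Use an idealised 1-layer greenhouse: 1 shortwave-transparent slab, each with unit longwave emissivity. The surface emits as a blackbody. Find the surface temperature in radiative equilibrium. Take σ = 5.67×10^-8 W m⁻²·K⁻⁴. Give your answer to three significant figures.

Irradiance scales as 1/d², so S = 1366 W m⁻² × (1/10.5)² = 12.39 W m⁻².
OLR = S(1−α)/4 = 2.026 W m⁻²; the top layer radiates at T_e = 77.31 K.
For an N-layer opaque stack, T_s⁴ = (N+1)T_e⁴, hence T_s = (2)^(1/4)×77.31 K = 91.94 K.

91.9 K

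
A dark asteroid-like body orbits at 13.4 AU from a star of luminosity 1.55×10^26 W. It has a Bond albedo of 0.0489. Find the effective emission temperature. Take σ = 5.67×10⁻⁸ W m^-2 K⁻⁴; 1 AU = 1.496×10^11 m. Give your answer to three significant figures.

d = 13.4 × 1.496×10^11 m = 2.005×10^12 m.
S = L/(4πd²) = 3.069 W m^-2.
The planet absorbs (1−α)S over its disc πR² and re-emits over 4πR², so the mean absorbed flux is (1−0.0489)·3.069/4 = 0.7298 W m^-2.
Set σT⁴ = 0.7298 → T = (0.7298/σ)^(1/4) = 59.90 K.

59.9 kelvin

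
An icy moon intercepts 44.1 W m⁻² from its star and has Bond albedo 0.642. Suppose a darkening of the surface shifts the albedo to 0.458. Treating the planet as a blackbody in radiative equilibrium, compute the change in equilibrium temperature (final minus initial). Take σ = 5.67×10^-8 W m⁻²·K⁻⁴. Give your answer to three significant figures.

9.98 K

Initial: T₁ = [S(1−0.642)/(4σ)]^(1/4) = 91.34 K.
With α = 0.458, T₂ = 101.3 K.
ΔT = T₂ − T₁ = 9.979 K.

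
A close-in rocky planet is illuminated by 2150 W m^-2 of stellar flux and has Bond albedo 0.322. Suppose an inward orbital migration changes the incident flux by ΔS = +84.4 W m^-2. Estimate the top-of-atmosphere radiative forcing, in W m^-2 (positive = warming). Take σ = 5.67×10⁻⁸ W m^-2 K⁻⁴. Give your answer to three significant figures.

14.3 W m^-2

Only a fraction (1−α) is absorbed and it's spread over 4πR², so ΔF = (1−α)ΔS/4 = 14.31 W m^-2.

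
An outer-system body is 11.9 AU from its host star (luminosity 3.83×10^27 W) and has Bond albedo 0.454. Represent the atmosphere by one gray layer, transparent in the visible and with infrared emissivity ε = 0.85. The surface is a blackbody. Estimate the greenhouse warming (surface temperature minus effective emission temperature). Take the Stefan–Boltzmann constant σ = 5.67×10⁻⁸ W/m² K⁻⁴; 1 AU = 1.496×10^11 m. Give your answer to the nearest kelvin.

18 kelvin

d = 11.9 × 1.496×10^11 m = 1.780×10^12 m.
Flux at the orbit: S = L/(4πd²) = 3.83×10^27/(4π·(1.78×10^12)²) = 96.17 W/m².
The planet radiates to space at T_e = [S(1−α)/(4σ)]^(1/4) = 123.4 K.
Surface balance with a leaky layer gives σT_s⁴ = σT_e⁴·2/(2−ε), so T_s = T_e·[2/(2−0.85)]^(1/4) = 141.7 K.
The atmosphere warms the surface by 18.30 K.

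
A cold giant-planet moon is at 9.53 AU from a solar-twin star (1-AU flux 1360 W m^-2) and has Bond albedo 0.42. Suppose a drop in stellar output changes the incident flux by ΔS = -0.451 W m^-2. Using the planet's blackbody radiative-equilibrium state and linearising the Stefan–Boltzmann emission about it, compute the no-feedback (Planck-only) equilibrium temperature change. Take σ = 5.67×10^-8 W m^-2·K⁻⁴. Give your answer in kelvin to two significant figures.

By the inverse-square law, S = 1360/9.53² = 14.97 W m^-2.
Reference equilibrium: T_e = [S(1−α)/(4σ)]^(1/4) = 78.67 K.
TOA radiative forcing: ΔF = (1−α)ΔS/4 = 0.58·(-0.451)/4 = -0.06540 W m^-2.
Planck response: λ_P = 4σT_e³ = 4·5.67×10⁻⁸·(78.67)³ = 0.1104 W m^-2/K.
Hence the no-feedback warming is ΔF/(4σT_e³) = -0.592 K.

-0.59 K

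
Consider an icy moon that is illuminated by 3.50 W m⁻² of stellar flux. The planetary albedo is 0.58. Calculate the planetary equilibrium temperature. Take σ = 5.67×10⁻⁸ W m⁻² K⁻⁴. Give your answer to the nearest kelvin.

50 K

The planet absorbs (1−α)S over its disc πR² and re-emits over 4πR², so the mean absorbed flux is (1−0.58)·3.500/4 = 0.3675 W m⁻².
In equilibrium σT⁴ equals this, so T = 50.46 K.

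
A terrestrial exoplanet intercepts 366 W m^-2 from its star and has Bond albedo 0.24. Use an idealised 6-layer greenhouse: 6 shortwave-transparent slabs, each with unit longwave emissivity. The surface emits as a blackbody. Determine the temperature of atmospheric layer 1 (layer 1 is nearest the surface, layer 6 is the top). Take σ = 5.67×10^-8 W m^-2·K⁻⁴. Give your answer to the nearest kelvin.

293 K

OLR = S(1−α)/4 = 69.54 W m^-2; the top layer radiates at T_e = 187.1 K.
Each opaque layer satisfies 2T_j⁴ = T_{j−1}⁴ + T_{j+1}⁴, giving T_k⁴ = (N+1−k)T_e⁴.
With k = 1: T_1 = (6+1−1)^¼·187.1 K = 292.9 K.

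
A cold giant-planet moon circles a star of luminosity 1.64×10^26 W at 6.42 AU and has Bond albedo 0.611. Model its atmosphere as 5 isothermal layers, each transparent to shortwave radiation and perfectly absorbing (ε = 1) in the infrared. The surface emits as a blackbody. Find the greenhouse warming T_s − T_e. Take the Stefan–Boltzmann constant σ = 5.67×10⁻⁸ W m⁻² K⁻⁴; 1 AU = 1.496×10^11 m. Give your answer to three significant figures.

d = 6.42 × 1.496×10^11 m = 9.604×10^11 m.
Flux at the orbit: S = L/(4πd²) = 1.64×10^26/(4π·(9.60×10^11)²) = 14.15 W m⁻².
OLR = S(1−α)/4 = 1.376 W m⁻²; the top layer radiates at T_e = 70.19 K.
T_s = (N+1)^(1/4)·T_e = 109.8 K.
So the greenhouse effect raises the surface by 109.8 − 70.19 = 39.66 K.

39.7 kelvin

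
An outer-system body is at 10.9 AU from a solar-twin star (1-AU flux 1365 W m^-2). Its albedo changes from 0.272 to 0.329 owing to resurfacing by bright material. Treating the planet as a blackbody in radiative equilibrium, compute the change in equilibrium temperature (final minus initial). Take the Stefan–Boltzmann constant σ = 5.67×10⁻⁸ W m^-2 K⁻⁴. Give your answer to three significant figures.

Irradiance scales as 1/d², so S = 1365 W m^-2 × (1/10.9)² = 11.49 W m^-2.
With α = 0.272, T₁ = 77.93 K.
With α = 0.329, T₂ = 76.36 K.
ΔT = T₂ − T₁ = -1.572 K.

-1.57 K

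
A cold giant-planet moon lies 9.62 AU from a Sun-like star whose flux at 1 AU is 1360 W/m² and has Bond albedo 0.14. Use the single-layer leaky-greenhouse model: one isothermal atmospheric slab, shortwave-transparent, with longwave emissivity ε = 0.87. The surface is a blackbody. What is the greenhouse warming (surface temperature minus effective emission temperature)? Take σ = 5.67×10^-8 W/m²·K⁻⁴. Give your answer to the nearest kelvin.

Flux at the orbit: S = 1360/(9.62)² = 14.70 W/m².
At the top of the atmosphere, σT_e⁴ = S(1−α)/4 = 3.160 W/m², giving T_e = 86.40 K.
The surface balance (absorbed SW + ε·downward IR = σT_s⁴) with T_a⁴ = T_s⁴/2 reduces to T_s = T_e·[2/(2−ε)]^¼ = 99.65 K.
T_s − T_e = 99.65 − 86.40 = 13.26 K.

13 K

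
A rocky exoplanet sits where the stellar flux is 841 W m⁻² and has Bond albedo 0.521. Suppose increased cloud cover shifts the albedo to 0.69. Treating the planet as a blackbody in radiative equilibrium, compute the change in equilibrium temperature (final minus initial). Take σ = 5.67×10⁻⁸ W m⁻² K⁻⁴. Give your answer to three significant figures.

With α = 0.521, T₁ = 205.3 K.
Final:   T₂ = [S(1−0.69)/(4σ)]^(1/4) = 184.1 K.
ΔT = T₂ − T₁ = -21.16 K.

-21.2 K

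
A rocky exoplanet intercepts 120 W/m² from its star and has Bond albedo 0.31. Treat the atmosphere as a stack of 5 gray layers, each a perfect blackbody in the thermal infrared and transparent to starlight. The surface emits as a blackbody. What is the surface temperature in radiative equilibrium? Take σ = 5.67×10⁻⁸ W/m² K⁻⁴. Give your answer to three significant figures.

216 K

The effective emission temperature is T_e = [S(1−α)/(4σ)]^¼ = 138.2 K.
For an N-layer opaque stack, T_s⁴ = (N+1)T_e⁴, hence T_s = (6)^(1/4)×138.2 K = 216.3 K.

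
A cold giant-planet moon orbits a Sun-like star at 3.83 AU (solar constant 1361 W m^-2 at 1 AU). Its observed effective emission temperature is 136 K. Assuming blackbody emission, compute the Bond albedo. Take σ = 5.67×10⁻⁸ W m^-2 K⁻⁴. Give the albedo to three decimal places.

Flux at the orbit: S = 1361/(3.83)² = 92.78 W m^-2.
Energy balance: S(1−α)/4 = σT⁴, so 1−α = 4σT⁴/S.
σT⁴ = 19.40 W m^-2, so 4σT⁴ = 77.59 W m^-2.
Hence α = 1 − 77.59/92.78 = 0.1637.

0.164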